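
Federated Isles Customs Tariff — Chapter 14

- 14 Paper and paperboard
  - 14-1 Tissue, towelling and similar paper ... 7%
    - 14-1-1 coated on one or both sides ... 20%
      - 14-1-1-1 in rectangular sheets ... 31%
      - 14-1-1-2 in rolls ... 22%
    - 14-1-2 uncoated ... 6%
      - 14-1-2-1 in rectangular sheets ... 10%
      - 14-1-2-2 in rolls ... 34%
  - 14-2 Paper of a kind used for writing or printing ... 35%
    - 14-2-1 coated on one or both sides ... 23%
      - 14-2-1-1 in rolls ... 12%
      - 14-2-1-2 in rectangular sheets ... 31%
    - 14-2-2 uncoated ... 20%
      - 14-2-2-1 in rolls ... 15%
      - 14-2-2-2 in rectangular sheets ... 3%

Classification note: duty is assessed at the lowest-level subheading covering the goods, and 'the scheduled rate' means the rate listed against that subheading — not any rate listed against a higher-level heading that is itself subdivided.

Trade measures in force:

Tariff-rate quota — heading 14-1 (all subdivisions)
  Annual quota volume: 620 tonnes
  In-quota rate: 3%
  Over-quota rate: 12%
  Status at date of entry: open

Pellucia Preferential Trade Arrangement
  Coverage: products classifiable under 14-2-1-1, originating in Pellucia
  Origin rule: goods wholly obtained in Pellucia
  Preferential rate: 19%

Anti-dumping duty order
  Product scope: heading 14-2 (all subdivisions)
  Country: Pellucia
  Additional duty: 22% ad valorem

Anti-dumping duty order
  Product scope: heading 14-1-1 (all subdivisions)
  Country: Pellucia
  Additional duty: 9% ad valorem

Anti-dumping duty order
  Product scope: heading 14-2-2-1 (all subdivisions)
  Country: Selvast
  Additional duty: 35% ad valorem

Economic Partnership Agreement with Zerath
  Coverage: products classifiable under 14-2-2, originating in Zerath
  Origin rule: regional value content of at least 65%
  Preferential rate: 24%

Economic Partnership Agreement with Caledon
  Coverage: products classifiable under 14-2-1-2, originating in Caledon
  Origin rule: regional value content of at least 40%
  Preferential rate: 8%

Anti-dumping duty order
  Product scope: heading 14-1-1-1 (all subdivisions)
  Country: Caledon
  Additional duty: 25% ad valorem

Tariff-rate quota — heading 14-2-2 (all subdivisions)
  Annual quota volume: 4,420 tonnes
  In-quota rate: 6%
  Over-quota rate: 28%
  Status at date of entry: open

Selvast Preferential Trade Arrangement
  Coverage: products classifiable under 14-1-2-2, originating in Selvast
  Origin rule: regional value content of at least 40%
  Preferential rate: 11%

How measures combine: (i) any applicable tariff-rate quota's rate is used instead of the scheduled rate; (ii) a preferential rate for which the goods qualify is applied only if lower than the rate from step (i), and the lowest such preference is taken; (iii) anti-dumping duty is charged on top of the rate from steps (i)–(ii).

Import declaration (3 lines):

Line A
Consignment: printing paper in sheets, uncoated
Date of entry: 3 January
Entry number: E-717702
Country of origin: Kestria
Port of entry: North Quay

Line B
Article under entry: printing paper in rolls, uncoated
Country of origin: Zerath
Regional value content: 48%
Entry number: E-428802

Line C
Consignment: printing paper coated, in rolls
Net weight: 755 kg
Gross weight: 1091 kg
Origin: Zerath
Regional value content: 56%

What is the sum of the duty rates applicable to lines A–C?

24%

Line A: printing paper → 14-2; uncoated → 14-2-2; in sheets → 14-2-2-2. Scheduled 3%. quota on 14-2-2 open → in-quota 6%. → 6%.
Line B: printing paper → 14-2; uncoated → 14-2-2; in rolls → 14-2-2-1. Scheduled 15%. quota on 14-2-2 open → in-quota 6%; Zerath agreement on 14-2-2: RVC < 65%. → 6%.
Line C: printing paper → 14-2; coated → 14-2-1; in rolls → 14-2-1-1. Scheduled 12%. Zerath agreement on 14-2-2: 14-2-1-1 not covered. → 12%.
Sum: 6% + 6% + 12% = 24%.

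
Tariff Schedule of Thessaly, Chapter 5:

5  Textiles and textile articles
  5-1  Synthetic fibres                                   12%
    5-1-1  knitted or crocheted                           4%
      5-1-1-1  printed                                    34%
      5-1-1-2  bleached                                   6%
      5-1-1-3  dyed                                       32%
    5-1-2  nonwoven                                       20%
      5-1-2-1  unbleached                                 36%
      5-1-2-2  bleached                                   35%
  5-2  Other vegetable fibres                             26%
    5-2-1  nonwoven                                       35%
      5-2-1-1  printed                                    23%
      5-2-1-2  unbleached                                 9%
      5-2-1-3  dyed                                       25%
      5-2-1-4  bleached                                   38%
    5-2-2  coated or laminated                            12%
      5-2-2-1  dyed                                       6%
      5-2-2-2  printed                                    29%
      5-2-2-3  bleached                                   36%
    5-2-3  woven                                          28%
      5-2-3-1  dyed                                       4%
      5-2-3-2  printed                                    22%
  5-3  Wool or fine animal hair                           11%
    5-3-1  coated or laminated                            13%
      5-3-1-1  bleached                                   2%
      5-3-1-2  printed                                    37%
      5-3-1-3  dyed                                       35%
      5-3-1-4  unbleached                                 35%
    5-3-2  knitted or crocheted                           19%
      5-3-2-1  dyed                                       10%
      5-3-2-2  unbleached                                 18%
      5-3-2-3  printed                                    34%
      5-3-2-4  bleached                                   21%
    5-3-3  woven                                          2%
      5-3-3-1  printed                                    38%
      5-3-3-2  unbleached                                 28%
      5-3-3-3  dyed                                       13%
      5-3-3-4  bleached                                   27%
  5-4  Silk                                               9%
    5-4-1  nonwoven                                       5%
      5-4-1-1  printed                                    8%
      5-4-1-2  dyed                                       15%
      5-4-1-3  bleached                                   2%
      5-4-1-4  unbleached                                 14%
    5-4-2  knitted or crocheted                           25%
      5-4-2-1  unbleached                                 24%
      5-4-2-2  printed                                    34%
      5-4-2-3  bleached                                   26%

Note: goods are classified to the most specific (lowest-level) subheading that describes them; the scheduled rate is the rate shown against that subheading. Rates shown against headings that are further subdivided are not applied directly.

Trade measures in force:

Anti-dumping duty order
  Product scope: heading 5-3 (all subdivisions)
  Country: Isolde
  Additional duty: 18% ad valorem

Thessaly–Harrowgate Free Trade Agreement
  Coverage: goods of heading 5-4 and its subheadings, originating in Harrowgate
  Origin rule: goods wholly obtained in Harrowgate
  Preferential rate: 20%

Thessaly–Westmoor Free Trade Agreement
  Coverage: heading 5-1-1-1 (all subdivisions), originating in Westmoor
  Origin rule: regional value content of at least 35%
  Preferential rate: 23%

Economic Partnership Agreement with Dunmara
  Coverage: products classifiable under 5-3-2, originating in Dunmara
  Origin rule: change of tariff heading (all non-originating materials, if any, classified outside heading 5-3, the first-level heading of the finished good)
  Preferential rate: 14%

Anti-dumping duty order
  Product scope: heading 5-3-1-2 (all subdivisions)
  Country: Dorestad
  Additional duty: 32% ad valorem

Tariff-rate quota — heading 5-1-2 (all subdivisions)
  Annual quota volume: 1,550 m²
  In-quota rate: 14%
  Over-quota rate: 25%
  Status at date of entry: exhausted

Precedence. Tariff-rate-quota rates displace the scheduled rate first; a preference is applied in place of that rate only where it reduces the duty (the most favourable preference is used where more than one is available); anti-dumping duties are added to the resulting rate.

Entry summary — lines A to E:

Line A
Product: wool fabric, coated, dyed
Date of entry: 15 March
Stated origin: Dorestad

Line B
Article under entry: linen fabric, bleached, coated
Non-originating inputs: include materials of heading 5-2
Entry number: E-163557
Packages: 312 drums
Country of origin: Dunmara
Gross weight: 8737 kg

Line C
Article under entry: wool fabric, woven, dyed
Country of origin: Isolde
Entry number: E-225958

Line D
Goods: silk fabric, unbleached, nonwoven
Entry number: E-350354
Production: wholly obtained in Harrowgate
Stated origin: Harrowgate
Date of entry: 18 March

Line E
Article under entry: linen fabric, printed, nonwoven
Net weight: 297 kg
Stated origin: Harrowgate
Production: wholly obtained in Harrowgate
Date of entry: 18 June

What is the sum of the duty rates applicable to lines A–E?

139%

Line A: wool → 5-3; coated → 5-3-1; dyed → 5-3-1-3. Scheduled 35%. No special measure applies. → 35%.
Line B: linen → 5-2; coated → 5-2-2; bleached → 5-2-2-3. Scheduled 36%. Dunmara agreement on 5-3-2: 5-2-2-3 not covered. → 36%.
Line C: wool → 5-3; woven → 5-3-3; dyed → 5-3-3-3. Scheduled 13%. anti-dumping (Isolde, 5-3): +18%; total 13% + 18% = 31%. → 31%.
Line D: silk → 5-4; nonwoven → 5-4-1; unbleached → 5-4-1-4. Scheduled 14%. Harrowgate agreement on 5-4: wholly obtained → 20% available; preference 20% not lower than 14% → no reduction. → 14%.
Line E: linen → 5-2; nonwoven → 5-2-1; printed → 5-2-1-1. Scheduled 23%. Harrowgate agreement on 5-4: 5-2-1-1 not covered. → 23%.
Sum: 35% + 36% + 31% + 14% + 23% = 139%.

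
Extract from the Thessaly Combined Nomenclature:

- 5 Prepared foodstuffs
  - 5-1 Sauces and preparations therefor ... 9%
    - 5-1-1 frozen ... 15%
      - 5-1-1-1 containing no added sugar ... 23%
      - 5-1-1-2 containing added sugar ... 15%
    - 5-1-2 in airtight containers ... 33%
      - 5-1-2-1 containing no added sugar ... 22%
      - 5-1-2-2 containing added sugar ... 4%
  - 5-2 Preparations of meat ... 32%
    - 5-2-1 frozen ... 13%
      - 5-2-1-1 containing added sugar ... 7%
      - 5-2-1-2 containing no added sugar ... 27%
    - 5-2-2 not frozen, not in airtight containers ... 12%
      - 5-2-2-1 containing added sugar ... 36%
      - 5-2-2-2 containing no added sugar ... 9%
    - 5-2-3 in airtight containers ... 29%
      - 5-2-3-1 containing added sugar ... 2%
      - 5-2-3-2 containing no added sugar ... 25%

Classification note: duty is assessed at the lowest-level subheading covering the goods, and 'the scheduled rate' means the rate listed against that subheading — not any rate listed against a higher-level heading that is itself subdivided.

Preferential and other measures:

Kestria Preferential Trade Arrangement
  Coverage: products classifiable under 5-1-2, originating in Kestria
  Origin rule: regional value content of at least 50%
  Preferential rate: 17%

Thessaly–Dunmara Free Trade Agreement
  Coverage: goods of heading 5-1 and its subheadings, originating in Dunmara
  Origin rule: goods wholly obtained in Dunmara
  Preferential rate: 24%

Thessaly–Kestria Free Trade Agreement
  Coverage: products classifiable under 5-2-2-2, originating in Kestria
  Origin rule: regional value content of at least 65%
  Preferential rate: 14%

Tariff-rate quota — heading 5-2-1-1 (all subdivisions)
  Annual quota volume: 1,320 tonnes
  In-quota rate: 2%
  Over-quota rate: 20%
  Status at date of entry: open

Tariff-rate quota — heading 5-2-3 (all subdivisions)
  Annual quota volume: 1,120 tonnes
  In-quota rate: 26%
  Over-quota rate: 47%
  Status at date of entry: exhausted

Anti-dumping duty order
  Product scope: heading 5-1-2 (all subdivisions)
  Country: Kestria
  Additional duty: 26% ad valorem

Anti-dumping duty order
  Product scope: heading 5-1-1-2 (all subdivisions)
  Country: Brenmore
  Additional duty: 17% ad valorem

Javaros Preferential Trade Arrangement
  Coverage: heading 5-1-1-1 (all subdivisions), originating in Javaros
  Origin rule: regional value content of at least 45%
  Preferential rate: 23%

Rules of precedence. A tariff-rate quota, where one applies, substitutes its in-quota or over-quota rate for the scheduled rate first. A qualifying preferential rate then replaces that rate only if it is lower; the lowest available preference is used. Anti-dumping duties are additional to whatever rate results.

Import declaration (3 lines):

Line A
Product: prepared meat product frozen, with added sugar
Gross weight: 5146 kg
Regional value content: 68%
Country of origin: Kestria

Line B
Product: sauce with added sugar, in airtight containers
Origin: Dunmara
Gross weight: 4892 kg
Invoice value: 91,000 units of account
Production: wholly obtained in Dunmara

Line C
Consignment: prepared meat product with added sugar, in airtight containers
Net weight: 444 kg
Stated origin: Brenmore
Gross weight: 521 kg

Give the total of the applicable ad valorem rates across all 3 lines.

Line A: prepared meat product → 5-2; frozen → 5-2-1; with added sugar → 5-2-1-1. Scheduled 7%. quota on 5-2-1-1 open → in-quota 2%; Kestria agreement on 5-1-2: 5-2-1-1 not covered; Kestria agreement on 5-2-2-2: 5-2-1-1 not covered. → 2%.
Line B: sauce → 5-1; in airtight containers → 5-1-2; with added sugar → 5-1-2-2. Scheduled 4%. Dunmara agreement on 5-1: wholly obtained → 24% available; preference 24% not lower than 4% → no reduction. → 4%.
Line C: prepared meat product → 5-2; in airtight containers → 5-2-3; with added sugar → 5-2-3-1. Scheduled 2%. quota on 5-2-3 exhausted → over-quota 47%. → 47%.
Sum: 2% + 4% + 47% = 53%.

53%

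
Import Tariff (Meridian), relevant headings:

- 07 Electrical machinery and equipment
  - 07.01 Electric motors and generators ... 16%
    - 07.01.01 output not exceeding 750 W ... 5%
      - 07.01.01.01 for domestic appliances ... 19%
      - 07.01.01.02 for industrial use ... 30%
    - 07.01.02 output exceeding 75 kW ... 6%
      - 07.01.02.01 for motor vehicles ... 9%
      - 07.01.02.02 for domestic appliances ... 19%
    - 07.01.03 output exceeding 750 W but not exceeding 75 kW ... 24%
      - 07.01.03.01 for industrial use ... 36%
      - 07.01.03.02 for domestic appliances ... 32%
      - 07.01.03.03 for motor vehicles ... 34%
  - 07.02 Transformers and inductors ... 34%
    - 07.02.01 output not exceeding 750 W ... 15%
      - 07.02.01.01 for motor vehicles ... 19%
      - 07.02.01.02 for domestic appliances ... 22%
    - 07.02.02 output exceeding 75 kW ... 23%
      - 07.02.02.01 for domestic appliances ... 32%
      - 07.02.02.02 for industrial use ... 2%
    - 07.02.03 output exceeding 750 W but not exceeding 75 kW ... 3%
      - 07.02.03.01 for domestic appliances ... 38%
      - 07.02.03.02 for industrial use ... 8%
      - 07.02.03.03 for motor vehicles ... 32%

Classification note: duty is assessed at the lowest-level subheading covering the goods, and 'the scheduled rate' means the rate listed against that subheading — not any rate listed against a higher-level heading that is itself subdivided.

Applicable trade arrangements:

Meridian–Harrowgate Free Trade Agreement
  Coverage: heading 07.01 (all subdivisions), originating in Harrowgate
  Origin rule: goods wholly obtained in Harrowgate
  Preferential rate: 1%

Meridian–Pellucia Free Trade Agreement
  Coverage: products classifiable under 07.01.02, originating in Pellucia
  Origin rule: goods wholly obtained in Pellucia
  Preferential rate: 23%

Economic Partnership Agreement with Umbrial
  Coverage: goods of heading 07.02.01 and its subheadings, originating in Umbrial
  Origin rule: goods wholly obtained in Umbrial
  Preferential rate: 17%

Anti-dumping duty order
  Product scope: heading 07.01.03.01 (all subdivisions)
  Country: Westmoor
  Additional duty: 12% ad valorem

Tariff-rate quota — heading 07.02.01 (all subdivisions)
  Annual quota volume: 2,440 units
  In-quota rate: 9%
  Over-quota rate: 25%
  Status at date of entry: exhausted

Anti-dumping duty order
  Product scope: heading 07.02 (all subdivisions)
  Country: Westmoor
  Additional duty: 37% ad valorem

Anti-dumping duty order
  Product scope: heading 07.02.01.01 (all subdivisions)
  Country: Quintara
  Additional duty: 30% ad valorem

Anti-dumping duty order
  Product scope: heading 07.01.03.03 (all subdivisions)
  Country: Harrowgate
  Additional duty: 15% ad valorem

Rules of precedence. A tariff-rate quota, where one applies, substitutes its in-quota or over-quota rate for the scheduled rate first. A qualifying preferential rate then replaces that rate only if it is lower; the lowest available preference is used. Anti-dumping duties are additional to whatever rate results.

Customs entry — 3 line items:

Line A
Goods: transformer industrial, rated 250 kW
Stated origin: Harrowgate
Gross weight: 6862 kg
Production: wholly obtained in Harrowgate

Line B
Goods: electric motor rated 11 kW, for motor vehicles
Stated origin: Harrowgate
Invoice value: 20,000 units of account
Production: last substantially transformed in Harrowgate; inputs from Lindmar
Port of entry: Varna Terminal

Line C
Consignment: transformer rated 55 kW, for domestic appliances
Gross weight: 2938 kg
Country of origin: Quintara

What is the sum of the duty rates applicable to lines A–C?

89%

Line A: transformer → 07.02; rated 250 kW → 07.02.02; industrial → 07.02.02.02. Scheduled 2%. Harrowgate agreement on 07.01: 07.02.02.02 not covered. → 2%.
Line B: electric motor → 07.01; rated 11 kW → 07.01.03; for motor vehicles → 07.01.03.03. Scheduled 34%. Harrowgate agreement on 07.01: not wholly obtained; anti-dumping (Harrowgate, 07.01.03.03): +15%; total 34% + 15% = 49%. → 49%.
Line C: transformer → 07.02; rated 55 kW → 07.02.03; for domestic appliances → 07.02.03.01. Scheduled 38%. No special measure applies. → 38%.
Sum: 2% + 49% + 38% = 89%.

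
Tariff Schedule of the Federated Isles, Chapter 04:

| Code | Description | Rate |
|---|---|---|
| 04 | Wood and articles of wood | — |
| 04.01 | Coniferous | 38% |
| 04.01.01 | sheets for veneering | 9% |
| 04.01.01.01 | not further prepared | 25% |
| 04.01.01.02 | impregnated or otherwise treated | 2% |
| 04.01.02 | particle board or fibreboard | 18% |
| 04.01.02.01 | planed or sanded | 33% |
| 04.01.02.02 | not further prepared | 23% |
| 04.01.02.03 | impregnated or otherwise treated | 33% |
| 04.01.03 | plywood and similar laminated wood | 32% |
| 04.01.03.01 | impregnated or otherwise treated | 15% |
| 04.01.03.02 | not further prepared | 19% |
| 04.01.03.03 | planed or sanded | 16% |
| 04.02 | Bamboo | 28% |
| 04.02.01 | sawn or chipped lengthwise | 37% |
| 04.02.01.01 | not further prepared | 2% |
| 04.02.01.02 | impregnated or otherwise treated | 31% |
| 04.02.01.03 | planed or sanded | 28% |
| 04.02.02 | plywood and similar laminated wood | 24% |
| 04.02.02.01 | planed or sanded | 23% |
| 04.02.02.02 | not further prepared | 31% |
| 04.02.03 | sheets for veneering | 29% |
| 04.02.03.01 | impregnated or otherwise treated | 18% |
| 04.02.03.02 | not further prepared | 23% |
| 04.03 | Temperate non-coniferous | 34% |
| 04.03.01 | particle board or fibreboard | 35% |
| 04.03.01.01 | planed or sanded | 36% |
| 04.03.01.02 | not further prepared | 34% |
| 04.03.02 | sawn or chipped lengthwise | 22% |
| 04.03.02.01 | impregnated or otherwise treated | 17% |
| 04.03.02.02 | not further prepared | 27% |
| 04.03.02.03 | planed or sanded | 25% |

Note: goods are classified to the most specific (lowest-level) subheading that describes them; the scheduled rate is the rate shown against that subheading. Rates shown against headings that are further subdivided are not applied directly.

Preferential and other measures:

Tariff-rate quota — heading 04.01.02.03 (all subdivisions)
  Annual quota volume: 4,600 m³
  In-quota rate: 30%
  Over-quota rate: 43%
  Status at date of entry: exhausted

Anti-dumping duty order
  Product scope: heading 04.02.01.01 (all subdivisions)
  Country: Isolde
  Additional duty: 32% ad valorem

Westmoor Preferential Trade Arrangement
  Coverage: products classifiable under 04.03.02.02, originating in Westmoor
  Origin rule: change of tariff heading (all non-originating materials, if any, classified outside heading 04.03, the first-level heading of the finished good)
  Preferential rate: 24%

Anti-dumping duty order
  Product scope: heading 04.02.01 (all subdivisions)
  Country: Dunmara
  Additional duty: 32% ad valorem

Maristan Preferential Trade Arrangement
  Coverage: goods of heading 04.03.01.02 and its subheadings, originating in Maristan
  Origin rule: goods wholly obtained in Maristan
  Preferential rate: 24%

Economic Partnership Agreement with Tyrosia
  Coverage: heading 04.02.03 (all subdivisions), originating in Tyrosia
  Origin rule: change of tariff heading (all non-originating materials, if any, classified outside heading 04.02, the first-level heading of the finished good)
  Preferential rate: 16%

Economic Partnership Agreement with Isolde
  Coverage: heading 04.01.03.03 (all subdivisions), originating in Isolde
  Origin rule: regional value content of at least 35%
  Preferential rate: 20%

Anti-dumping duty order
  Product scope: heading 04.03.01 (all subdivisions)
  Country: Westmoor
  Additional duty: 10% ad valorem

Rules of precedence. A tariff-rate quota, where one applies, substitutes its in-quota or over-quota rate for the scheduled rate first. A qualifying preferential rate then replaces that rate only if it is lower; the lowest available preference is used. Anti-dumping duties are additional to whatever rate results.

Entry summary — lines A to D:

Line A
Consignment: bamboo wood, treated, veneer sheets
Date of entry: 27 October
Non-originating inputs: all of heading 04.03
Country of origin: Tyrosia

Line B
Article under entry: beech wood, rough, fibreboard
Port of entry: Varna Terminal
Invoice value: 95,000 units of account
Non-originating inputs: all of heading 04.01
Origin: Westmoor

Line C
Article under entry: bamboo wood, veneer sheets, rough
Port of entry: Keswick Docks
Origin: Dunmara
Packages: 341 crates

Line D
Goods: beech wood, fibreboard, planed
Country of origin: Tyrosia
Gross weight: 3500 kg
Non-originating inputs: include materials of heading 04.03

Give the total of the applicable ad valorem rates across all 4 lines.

119%

Line A: bamboo → 04.02; veneer sheets → 04.02.03; treated → 04.02.03.01. Scheduled 18%. Tyrosia agreement on 04.02.03: CTH met → 16% available; preferential 16%. → 16%.
Line B: beech → 04.03; fibreboard → 04.03.01; rough → 04.03.01.02. Scheduled 34%. Westmoor agreement on 04.03.02.02: 04.03.01.02 not covered; anti-dumping (Westmoor, 04.03.01): +10%; total 34% + 10% = 44%. → 44%.
Line C: bamboo → 04.02; veneer sheets → 04.02.03; rough → 04.02.03.02. Scheduled 23%. No special measure applies. → 23%.
Line D: beech → 04.03; fibreboard → 04.03.01; planed → 04.03.01.01. Scheduled 36%. Tyrosia agreement on 04.02.03: 04.03.01.01 not covered. → 36%.
Sum: 16% + 44% + 23% + 36% = 119%.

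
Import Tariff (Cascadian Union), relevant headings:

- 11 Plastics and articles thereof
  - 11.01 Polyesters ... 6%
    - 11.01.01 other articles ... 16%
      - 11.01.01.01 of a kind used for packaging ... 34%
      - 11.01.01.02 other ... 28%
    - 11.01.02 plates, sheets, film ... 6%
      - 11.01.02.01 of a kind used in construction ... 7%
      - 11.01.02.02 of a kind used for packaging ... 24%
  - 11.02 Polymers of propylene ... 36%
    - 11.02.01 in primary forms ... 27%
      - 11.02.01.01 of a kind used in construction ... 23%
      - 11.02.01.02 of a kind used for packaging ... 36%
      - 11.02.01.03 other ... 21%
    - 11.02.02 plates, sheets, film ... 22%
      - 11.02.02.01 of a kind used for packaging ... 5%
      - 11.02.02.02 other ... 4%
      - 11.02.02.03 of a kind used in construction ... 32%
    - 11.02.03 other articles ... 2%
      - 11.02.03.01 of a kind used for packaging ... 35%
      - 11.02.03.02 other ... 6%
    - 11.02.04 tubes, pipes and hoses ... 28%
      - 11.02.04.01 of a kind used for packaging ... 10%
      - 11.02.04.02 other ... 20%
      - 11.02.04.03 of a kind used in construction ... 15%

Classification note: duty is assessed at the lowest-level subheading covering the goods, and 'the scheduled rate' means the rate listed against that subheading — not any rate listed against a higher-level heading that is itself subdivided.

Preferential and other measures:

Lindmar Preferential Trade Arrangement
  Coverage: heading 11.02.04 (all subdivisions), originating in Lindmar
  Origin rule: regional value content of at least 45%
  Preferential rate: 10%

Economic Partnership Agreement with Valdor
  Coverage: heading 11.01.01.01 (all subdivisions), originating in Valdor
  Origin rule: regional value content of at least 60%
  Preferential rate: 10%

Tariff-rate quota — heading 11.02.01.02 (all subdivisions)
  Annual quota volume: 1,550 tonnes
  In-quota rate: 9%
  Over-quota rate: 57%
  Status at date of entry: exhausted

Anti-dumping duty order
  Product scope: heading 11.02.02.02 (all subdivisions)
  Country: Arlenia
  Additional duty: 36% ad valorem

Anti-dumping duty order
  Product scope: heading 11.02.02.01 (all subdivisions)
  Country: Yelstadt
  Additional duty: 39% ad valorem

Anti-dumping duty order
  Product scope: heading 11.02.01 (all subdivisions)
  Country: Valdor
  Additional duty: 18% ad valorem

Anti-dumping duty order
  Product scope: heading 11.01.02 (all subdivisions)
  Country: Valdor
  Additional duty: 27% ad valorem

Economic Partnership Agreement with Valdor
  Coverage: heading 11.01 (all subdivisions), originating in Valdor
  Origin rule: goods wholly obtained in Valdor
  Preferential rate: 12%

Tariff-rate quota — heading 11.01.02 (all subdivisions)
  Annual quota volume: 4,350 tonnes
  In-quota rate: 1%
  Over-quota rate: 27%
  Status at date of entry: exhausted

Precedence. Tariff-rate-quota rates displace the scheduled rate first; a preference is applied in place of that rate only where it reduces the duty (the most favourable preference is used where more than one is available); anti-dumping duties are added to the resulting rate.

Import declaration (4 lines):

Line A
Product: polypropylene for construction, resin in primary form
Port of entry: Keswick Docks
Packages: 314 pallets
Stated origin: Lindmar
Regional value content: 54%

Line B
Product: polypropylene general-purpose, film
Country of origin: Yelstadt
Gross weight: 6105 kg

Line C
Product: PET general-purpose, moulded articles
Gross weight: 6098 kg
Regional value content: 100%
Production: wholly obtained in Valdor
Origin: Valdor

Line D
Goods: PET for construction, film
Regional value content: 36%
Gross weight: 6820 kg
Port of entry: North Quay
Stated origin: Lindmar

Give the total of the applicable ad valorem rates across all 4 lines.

66%

Line A: polypropylene → 11.02; resin in primary form → 11.02.01; for construction → 11.02.01.01. Scheduled 23%. Lindmar agreement on 11.02.04: 11.02.01.01 not covered. → 23%.
Line B: polypropylene → 11.02; film → 11.02.02; general-purpose → 11.02.02.02. Scheduled 4%. No special measure applies. → 4%.
Line C: PET → 11.01; moulded articles → 11.01.01; general-purpose → 11.01.01.02. Scheduled 28%. Valdor agreement on 11.01.01.01: 11.01.01.02 not covered; Valdor agreement on 11.01: wholly obtained → 12% available; preferential 12%. → 12%.
Line D: PET → 11.01; film → 11.01.02; for construction → 11.01.02.01. Scheduled 7%. quota on 11.01.02 exhausted → over-quota 27%; Lindmar agreement on 11.02.04: 11.01.02.01 not covered. → 27%.
Sum: 23% + 4% + 12% + 27% = 66%.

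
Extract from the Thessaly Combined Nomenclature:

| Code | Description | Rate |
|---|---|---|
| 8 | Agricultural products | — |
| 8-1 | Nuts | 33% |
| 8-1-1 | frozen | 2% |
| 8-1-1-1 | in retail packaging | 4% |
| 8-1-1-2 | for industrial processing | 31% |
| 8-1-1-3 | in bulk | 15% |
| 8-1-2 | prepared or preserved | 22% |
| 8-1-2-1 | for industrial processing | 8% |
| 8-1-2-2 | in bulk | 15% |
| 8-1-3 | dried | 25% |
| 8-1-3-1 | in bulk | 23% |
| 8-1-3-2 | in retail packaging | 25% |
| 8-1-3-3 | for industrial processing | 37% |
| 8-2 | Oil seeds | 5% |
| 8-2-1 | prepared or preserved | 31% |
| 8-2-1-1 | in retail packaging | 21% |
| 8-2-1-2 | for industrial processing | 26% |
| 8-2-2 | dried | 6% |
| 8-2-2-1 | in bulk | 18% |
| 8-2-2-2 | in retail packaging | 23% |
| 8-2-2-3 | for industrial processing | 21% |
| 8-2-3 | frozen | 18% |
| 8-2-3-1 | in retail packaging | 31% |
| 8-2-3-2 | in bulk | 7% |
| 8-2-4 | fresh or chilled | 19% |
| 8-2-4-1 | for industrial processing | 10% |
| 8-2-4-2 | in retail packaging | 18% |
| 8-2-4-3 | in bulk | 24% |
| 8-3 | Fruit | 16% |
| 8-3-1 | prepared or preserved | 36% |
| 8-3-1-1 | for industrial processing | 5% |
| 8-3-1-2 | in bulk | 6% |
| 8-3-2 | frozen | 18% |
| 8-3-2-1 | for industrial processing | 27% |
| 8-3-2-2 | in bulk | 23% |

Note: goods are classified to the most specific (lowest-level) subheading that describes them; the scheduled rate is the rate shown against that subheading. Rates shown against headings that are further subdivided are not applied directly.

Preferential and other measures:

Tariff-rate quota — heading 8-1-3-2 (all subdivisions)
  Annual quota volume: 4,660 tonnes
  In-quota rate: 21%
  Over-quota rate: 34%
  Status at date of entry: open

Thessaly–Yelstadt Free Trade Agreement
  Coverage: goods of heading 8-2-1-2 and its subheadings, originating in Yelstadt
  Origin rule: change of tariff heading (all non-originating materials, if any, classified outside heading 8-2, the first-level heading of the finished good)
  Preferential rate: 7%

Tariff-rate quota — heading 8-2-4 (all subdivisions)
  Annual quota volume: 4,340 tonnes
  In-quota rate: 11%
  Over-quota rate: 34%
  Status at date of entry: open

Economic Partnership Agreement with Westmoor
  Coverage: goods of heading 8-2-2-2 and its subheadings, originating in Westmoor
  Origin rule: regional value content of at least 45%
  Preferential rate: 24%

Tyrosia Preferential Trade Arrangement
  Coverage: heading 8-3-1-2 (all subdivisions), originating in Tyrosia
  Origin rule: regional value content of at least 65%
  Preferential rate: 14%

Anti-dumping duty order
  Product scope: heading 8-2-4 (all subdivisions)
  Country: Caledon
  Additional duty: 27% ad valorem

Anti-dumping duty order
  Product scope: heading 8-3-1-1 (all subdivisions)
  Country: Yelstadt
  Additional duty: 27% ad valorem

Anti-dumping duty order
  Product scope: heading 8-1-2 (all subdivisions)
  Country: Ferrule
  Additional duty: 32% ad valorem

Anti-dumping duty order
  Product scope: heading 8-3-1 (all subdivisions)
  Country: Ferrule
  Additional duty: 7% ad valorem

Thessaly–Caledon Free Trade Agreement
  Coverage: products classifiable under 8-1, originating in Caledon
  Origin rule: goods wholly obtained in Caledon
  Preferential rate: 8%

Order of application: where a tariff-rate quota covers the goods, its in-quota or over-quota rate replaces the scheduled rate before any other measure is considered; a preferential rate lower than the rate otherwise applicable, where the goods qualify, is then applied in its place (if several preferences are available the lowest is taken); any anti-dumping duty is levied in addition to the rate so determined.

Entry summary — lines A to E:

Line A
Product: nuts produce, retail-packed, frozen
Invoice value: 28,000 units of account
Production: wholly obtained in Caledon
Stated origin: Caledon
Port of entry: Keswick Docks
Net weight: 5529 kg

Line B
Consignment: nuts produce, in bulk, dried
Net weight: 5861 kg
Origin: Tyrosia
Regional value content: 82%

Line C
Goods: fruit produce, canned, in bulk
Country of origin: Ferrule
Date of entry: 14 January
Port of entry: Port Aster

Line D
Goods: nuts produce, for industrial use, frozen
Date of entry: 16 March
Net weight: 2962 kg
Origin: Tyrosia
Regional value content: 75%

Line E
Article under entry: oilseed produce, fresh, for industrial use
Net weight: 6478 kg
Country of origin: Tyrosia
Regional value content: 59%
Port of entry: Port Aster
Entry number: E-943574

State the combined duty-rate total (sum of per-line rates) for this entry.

82%

Line A: nuts → 8-1; frozen → 8-1-1; retail-packed → 8-1-1-1. Scheduled 4%. Caledon agreement on 8-1: wholly obtained → 8% available; preference 8% not lower than 4% → no reduction. → 4%.
Line B: nuts → 8-1; dried → 8-1-3; in bulk → 8-1-3-1. Scheduled 23%. Tyrosia agreement on 8-3-1-2: 8-1-3-1 not covered. → 23%.
Line C: fruit → 8-3; canned → 8-3-1; in bulk → 8-3-1-2. Scheduled 6%. anti-dumping (Ferrule, 8-3-1): +7%; total 6% + 7% = 13%. → 13%.
Line D: nuts → 8-1; frozen → 8-1-1; for industrial use → 8-1-1-2. Scheduled 31%. Tyrosia agreement on 8-3-1-2: 8-1-1-2 not covered. → 31%.
Line E: oilseed → 8-2; fresh → 8-2-4; for industrial use → 8-2-4-1. Scheduled 10%. quota on 8-2-4 open → in-quota 11%; Tyrosia agreement on 8-3-1-2: 8-2-4-1 not covered. → 11%.
Sum: 4% + 23% + 13% + 31% + 11% = 82%.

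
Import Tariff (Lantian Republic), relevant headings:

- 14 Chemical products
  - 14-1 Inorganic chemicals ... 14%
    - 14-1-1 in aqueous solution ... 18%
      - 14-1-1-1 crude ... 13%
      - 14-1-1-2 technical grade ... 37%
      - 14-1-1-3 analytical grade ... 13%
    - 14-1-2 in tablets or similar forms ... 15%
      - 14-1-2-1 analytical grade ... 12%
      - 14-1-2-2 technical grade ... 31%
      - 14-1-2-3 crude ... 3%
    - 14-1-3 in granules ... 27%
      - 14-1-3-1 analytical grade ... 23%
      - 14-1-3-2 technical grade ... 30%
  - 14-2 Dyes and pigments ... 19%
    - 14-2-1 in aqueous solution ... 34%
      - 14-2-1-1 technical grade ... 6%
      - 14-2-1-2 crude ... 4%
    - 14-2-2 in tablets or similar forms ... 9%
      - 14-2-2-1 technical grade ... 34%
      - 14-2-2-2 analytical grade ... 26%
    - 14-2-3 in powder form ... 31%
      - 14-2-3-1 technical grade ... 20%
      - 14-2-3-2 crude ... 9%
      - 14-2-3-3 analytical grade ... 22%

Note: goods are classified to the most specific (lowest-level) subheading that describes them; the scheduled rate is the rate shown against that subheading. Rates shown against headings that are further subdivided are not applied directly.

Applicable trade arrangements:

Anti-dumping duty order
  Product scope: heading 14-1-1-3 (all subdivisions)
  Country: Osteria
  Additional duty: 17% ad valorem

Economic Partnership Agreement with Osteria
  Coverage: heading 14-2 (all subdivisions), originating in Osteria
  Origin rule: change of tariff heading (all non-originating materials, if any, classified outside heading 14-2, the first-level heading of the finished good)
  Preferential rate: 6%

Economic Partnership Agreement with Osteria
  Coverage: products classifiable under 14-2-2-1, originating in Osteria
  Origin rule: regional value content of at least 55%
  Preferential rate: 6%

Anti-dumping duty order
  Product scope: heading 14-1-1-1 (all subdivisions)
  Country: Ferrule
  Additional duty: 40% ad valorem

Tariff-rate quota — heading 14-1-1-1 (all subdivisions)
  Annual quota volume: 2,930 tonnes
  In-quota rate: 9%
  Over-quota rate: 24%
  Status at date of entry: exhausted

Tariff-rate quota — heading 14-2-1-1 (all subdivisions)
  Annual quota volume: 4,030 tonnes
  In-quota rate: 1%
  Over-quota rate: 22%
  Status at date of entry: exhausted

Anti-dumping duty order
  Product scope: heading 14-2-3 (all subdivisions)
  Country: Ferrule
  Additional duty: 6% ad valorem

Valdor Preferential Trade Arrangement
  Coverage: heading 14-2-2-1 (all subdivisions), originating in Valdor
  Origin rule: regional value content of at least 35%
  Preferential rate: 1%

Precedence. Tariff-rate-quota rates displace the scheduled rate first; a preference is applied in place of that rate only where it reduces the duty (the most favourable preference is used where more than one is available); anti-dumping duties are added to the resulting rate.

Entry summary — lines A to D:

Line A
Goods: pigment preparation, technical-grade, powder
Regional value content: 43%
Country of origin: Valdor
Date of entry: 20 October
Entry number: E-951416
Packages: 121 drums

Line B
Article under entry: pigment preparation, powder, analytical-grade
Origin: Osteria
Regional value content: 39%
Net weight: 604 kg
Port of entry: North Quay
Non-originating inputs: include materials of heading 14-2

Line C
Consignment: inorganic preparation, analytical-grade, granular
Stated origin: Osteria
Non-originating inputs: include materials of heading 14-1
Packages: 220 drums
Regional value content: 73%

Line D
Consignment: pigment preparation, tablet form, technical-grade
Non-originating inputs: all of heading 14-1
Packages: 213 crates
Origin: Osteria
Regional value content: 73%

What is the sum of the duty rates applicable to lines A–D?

Line A: pigment → 14-2; powder → 14-2-3; technical-grade → 14-2-3-1. Scheduled 20%. Valdor agreement on 14-2-2-1: 14-2-3-1 not covered. → 20%.
Line B: pigment → 14-2; powder → 14-2-3; analytical-grade → 14-2-3-3. Scheduled 22%. Osteria agreement on 14-2: CTH not met; Osteria agreement on 14-2-2-1: 14-2-3-3 not covered. → 22%.
Line C: inorganic → 14-1; granular → 14-1-3; analytical-grade → 14-1-3-1. Scheduled 23%. Osteria agreement on 14-2: 14-1-3-1 not covered; Osteria agreement on 14-2-2-1: 14-1-3-1 not covered. → 23%.
Line D: pigment → 14-2; tablet form → 14-2-2; technical-grade → 14-2-2-1. Scheduled 34%. Osteria agreement on 14-2: CTH met → 6% available; Osteria agreement on 14-2-2-1: RVC ≥ 55% → 6% available; preferential 6%. → 6%.
Sum: 20% + 22% + 23% + 6% = 71%.

71%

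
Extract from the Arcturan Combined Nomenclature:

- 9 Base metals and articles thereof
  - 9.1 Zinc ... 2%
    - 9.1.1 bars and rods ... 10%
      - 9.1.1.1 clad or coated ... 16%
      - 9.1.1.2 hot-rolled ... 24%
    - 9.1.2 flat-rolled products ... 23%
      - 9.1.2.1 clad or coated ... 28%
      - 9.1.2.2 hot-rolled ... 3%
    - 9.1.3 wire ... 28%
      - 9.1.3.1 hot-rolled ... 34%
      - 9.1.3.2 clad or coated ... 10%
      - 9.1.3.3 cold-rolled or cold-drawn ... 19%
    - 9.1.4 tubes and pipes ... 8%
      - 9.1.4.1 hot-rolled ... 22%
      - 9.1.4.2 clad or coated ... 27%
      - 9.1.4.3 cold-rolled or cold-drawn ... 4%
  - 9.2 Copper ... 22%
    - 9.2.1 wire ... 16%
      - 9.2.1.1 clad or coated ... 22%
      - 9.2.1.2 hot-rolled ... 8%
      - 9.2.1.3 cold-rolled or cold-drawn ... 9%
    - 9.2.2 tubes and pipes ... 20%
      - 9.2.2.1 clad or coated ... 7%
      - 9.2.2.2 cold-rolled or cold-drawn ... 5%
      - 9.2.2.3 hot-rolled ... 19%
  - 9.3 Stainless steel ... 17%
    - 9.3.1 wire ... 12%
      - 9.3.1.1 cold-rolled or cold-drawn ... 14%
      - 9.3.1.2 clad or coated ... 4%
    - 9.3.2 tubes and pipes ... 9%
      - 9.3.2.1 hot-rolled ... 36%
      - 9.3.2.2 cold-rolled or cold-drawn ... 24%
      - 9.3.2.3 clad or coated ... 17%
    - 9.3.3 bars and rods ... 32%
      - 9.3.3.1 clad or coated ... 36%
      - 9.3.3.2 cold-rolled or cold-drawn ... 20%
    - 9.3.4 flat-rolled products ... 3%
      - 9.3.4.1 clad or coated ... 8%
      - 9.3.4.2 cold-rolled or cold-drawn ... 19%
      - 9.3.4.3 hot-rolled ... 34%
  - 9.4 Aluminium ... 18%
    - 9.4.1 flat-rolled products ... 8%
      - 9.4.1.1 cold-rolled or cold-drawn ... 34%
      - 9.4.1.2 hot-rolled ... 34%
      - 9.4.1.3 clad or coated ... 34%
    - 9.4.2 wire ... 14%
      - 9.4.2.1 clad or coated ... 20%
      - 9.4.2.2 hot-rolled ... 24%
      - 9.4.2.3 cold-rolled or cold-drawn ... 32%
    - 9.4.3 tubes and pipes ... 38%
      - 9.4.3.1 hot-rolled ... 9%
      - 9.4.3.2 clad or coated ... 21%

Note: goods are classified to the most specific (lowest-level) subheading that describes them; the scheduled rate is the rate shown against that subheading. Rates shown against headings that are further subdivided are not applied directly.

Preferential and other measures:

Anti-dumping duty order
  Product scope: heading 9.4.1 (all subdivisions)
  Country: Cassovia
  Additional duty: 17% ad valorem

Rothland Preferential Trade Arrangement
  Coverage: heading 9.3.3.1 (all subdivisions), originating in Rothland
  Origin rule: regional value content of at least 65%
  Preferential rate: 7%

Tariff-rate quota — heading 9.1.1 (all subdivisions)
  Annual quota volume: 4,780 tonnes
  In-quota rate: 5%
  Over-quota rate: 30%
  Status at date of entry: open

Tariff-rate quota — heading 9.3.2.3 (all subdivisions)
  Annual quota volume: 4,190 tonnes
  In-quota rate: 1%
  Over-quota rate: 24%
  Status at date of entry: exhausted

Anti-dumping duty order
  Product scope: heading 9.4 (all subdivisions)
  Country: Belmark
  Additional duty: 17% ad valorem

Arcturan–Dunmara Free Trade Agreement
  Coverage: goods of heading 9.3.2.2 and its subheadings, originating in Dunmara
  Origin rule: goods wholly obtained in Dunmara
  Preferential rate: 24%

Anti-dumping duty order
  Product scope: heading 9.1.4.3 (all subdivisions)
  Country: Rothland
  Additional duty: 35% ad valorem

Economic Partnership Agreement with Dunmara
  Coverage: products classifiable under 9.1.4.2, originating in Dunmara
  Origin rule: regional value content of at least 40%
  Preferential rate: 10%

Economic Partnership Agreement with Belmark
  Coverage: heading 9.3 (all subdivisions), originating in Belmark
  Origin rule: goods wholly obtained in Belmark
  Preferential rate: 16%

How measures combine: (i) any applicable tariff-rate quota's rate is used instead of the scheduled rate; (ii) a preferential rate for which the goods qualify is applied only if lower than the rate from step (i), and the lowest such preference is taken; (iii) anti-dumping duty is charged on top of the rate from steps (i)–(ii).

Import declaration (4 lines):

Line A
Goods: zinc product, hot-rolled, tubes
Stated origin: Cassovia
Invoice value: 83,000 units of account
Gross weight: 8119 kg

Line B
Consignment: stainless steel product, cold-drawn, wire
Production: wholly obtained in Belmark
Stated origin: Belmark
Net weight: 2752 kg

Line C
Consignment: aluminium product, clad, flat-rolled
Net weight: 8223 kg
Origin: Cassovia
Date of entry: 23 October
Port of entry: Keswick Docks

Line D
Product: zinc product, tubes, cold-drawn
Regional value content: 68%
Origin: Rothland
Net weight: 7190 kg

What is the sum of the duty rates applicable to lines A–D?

Line A: zinc → 9.1; tubes → 9.1.4; hot-rolled → 9.1.4.1. Scheduled 22%. No special measure applies. → 22%.
Line B: stainless steel → 9.3; wire → 9.3.1; cold-drawn → 9.3.1.1. Scheduled 14%. Belmark agreement on 9.3: wholly obtained → 16% available; preference 16% not lower than 14% → no reduction. → 14%.
Line C: aluminium → 9.4; flat-rolled → 9.4.1; clad → 9.4.1.3. Scheduled 34%. anti-dumping (Cassovia, 9.4.1): +17%; total 34% + 17% = 51%. → 51%.
Line D: zinc → 9.1; tubes → 9.1.4; cold-drawn → 9.1.4.3. Scheduled 4%. Rothland agreement on 9.3.3.1: 9.1.4.3 not covered; anti-dumping (Rothland, 9.1.4.3): +35%; total 4% + 35% = 39%. → 39%.
Sum: 22% + 14% + 51% + 39% = 126%.

126%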